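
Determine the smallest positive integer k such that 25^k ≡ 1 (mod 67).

ord(25) | φ(67) = 67 − 1 = 66 = 2 · 3 · 11.
Divisors of 66: 1, 2, 3, 6, 11, 22, 33, 66.
Compute 25^d (mod 67) for the divisors d until we hit 1:
25^1 ≡ 25
25^2 ≡ 22
25^3 ≡ 14
25^6 ≡ 62
25^11 ≡ 1
The smallest such exponent is 11, so the order of 25 is 11.

11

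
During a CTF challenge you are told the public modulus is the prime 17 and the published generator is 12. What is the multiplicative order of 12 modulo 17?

ord(12) | φ(17) = 17 − 1 = 16 = 2^4.
Divisors of 16: 1, 2, 4, 8, 16.
Check 12^d mod 17 for each divisor in increasing order:
12^1 ≡ 12 (mod 17)
12^2 ≡ 8 (mod 17)
12^4 ≡ 13 (mod 17)
12^8 ≡ 16 (mod 17)
12^16 ≡ 1 (mod 17) ✓
Hence ord(12) = 16.

16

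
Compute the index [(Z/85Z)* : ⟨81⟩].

16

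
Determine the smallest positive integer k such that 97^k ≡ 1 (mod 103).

51

By Lagrange's theorem, ord_103(97) divides φ(103) = 103 − 1 = 102 = 2 · 3 · 17.
Divisors of 102: 1, 2, 3, 6, 17, 34, 51, 102.
Evaluate successive powers at the divisors of 102:
97^1 ≡ 97
97^2 ≡ 36
97^3 ≡ 93
97^6 ≡ 100
97^17 ≡ 56
97^34 ≡ 46
97^51 ≡ 1
Hence ord(97) = 51.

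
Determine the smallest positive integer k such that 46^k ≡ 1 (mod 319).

By Lagrange's theorem, ord_319(46) divides φ(319) = φ(11·29) = (11−1)·(29−1) = 10·28 = 280 = 2^3 · 5 · 7.
Divisors of 280: 1, 2, 4, 5, 7, 8, 10, 14, 20, 28, 35, 40, 56, 70, 140, 280.
Evaluate successive powers at the divisors of 280:
46^1 ≡ 46 (mod 319)
46^2 ≡ 202 (mod 319)
46^4 ≡ 291 (mod 319)
46^5 ≡ 307 (mod 319)
46^7 ≡ 128 (mod 319)
46^8 ≡ 146 (mod 319)
46^10 ≡ 144 (mod 319)
46^14 ≡ 115 (mod 319)
46^20 ≡ 1 (mod 319) ✓
The smallest such exponent is 20, so the order of 46 is 20.

20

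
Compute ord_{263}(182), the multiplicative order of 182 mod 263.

ord(182) | φ(263) = 263 − 1 = 262 = 2 · 131.
Divisors of 262: 1, 2, 131, 262.
Compute 182^d (mod 263) for the divisors d until we hit 1:
182^1 ≡ 182
182^2 ≡ 249
182^131 ≡ 262
182^262 ≡ 1
Hence ord(182) = 262.

262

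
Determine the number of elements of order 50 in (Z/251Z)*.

φ(251) = 251 − 1 = 250 = 2 · 5^3.
Since (Z/251Z)^× is cyclic of order 250, the number of elements of order d is φ(d) when d | 250 and 0 otherwise.
50 = 2 · 5^2 divides 250, and φ(50) = 20.

20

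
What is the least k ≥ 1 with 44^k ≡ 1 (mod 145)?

28

Since 44 ∈ (Z/145Z)^×, its order divides φ(145) = φ(5·29) = (5−1)·(29−1) = 4·28 = 112 = 2^4 · 7.
Divisors of 112: 1, 2, 4, 7, 8, 14, 16, 28, 56, 112.
Evaluate successive powers at the divisors of 112:
44^1 ≡ 44
44^2 ≡ 51
44^4 ≡ 136
44^7 ≡ 104
44^8 ≡ 81
44^14 ≡ 86
44^16 ≡ 36
44^28 ≡ 1
Hence ord(44) = 28.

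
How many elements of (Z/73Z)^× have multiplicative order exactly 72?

φ(73) = 73 − 1 = 72 = 2^3 · 3^2.
In a cyclic group of order 72, there are φ(d) elements of order d for each divisor d of 72, and zero for non-divisors.
72 = 2^3 · 3^2 divides 72, and φ(72) = 24.

24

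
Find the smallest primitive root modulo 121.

2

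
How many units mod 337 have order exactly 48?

16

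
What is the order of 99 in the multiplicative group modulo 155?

6

ord(99) | φ(155) = φ(5·31) = (5−1)·(31−1) = 4·30 = 120 = 2^3 · 3 · 5.
Divisors of 120: 1, 2, 3, 4, 5, 6, 8, 10, 12, 15, 20, 24, 30, 40, 60, 120.
Check 99^d mod 155 for each divisor in increasing order:
99^1 ≡ 99 (mod 155)
99^2 ≡ 36 (mod 155)
99^3 ≡ 154 (mod 155)
99^4 ≡ 56 (mod 155)
99^5 ≡ 119 (mod 155)
99^6 ≡ 1 (mod 155) ✓
Therefore the multiplicative order of 99 modulo 155 is 6.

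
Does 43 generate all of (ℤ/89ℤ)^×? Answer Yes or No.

φ(89) = 89 − 1 = 88 = 2^3 · 11.
It suffices to check that the order of 43 is not a proper divisor of 88: compute 43^(88/q) for q ∈ {2, 11}.
43^44 ≡ 88 (mod 89)  [q = 2: ≢ 1 ✓]
43^8 ≡ 67 (mod 89)  [q = 11: ≢ 1 ✓]
None equal 1, so ord_89(43) = 88: 43 is a primitive root.

Yes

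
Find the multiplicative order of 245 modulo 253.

ord(245) | φ(253) = φ(11·23) = (11−1)·(23−1) = 10·22 = 220 = 2^2 · 5 · 11.
Divisors of 220: 1, 2, 4, 5, 10, 11, 20, 22, 44, 55, 110, 220.
Compute 245^d (mod 253) for the divisors d until we hit 1:
245^1 ≡ 245
245^2 ≡ 64
245^4 ≡ 48
245^5 ≡ 122
245^10 ≡ 210
245^11 ≡ 91
245^20 ≡ 78
245^22 ≡ 185
245^44 ≡ 70
245^55 ≡ 45
245^110 ≡ 1
Therefore the multiplicative order of 245 modulo 253 is 110.

110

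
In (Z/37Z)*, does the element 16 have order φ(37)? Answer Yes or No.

No

φ(37) = 37 − 1 = 36 = 2^2 · 3^2.
16 is a primitive root mod 37 iff 16^(φ(37)/q) ≢ 1 for every prime q | φ(37), i.e. q ∈ {2, 3}.
16^18 ≡ 1 (mod 37)  [q = 2: ≡ 1 ✗]
16^12 ≡ 26 (mod 37)  [q = 3: ≢ 1 ✓]
Since 16^18 ≡ 1, the order of 16 divides 18 < 36, so 16 is not a primitive root.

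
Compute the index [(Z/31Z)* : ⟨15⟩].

3

ord(15) | φ(31) = 31 − 1 = 30 = 2 · 3 · 5.
Divisors of 30: 1, 2, 3, 5, 6, 10, 15, 30.
Evaluate successive powers at the divisors of 30:
15^1 ≡ 15
15^2 ≡ 8
15^3 ≡ 27
15^5 ≡ 30
15^6 ≡ 16
15^10 ≡ 1
The order of 15 is 10, so the subgroup it generates has 10 elements.
[(Z/31Z)^× : ⟨15⟩] = 30/10 = 3.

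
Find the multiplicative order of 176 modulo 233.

Since 176 ∈ (Z/233Z)^×, its order divides φ(233) = 233 − 1 = 232 = 2^3 · 29.
Divisors of 232: 1, 2, 4, 8, 29, 58, 116, 232.
Evaluate successive powers at the divisors of 232:
176^1 ≡ 176 (mod 233)
176^2 ≡ 220 (mod 233)
176^4 ≡ 169 (mod 233)
176^8 ≡ 135 (mod 233)
176^29 ≡ 12 (mod 233)
176^58 ≡ 144 (mod 233)
176^116 ≡ 232 (mod 233)
176^232 ≡ 1 (mod 233) ✓
So ord_233(176) = 232.

232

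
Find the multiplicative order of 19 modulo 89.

88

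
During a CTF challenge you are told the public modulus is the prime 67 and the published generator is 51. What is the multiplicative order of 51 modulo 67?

ord(51) | φ(67) = 67 − 1 = 66 = 2 · 3 · 11.
Divisors of 66: 1, 2, 3, 6, 11, 22, 33, 66.
Evaluate successive powers at the divisors of 66:
51^1 ≡ 51 (mod 67)
51^2 ≡ 55 (mod 67)
51^3 ≡ 58 (mod 67)
51^6 ≡ 14 (mod 67)
51^11 ≡ 38 (mod 67)
51^22 ≡ 37 (mod 67)
51^33 ≡ 66 (mod 67)
51^66 ≡ 1 (mod 67) ✓
The smallest such exponent is 66, so the order of 51 is 66.

66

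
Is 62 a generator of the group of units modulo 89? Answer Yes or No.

φ(89) = 89 − 1 = 88 = 2^3 · 11.
62 is a primitive root mod 89 iff 62^(φ(89)/q) ≢ 1 for every prime q | φ(89), i.e. q ∈ {2, 11}.
62^44 ≡ 88 (mod 89)  [q = 2: ≢ 1 ✓]
62^8 ≡ 39 (mod 89)  [q = 11: ≢ 1 ✓]
None equal 1, so ord_89(62) = 88: 62 is a primitive root.

Yes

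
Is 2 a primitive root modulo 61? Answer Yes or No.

Yes

φ(61) = 61 − 1 = 60 = 2^2 · 3 · 5.
It suffices to check that the order of 2 is not a proper divisor of 60: compute 2^(60/q) for q ∈ {2, 3, 5}.
2^30 ≡ 60 (mod 61)  [q = 2: ≢ 1 ✓]
2^20 ≡ 47 (mod 61)  [q = 3: ≢ 1 ✓]
2^12 ≡ 9 (mod 61)  [q = 5: ≢ 1 ✓]
All checks pass, so 2 has order 60 and is a primitive root modulo 61.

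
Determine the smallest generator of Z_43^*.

φ(43) = 43 − 1 = 42 = 2 · 3 · 7.
g is a primitive root iff g^(42/q) ≢ 1 (mod 43) for each prime q ∈ {2, 3, 7}.
g = 2: 2^21 ≡ 42; 2^14 ≡ 1 — hits 1, so not a primitive root.
g = 3: 3^21 ≡ 42; 3^14 ≡ 36; 3^6 ≡ 41 — none is 1, so 3 is a primitive root.
Hence the least primitive root of 43 is 3.

3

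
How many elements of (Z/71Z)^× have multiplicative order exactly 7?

6

φ(71) = 71 − 1 = 70 = 2 · 5 · 7.
In a cyclic group of order 70, there are φ(d) elements of order d for each divisor d of 70, and zero for non-divisors.
7 | 70, and φ(7) = 7 − 1 = 6.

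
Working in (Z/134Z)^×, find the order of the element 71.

33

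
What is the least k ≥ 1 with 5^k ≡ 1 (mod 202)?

Since 5 ∈ (Z/202Z)^×, its order divides φ(202) = φ(2)·φ(101) = 1·100 = 100 = 2^2 · 5^2.
Divisors of 100: 1, 2, 4, 5, 10, 20, 25, 50, 100.
Test each divisor d:
5^1 ≡ 5
5^2 ≡ 25
5^4 ≡ 19
5^5 ≡ 95
5^10 ≡ 137
5^20 ≡ 185
5^25 ≡ 1
The smallest such exponent is 25, so the order of 5 is 25.

25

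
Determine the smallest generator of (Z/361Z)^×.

φ(361) = φ(19^2) = 19·(19−1) = 342 = 2 · 3^2 · 19.
g is a primitive root iff g^(342/q) ≢ 1 (mod 361) for each prime q ∈ {2, 3, 19}.
g = 2: 2^171 ≡ 360; 2^114 ≡ 292; 2^18 ≡ 58 — none is 1, so 2 is a primitive root.
The smallest primitive root modulo 361 is 2.

2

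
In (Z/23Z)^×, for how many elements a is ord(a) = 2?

1

φ(23) = 23 − 1 = 22 = 2 · 11.
(Z/23Z)^× is cyclic (|G| = 22); a cyclic group of order m has exactly φ(d) elements of each order d | m, and none otherwise.
2 | 22, and φ(2) = 2 − 1 = 1.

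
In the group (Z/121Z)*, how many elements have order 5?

φ(121) = φ(11^2) = 11·(11−1) = 110 = 2 · 5 · 11.
Since (Z/121Z)^× is cyclic of order 110, the number of elements of order d is φ(d) when d | 110 and 0 otherwise.
5 | 110, and φ(5) = 5 − 1 = 4.

4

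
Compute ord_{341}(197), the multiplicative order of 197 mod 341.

30

ord(197) | φ(341) = φ(11·31) = (11−1)·(31−1) = 10·30 = 300 = 2^2 · 3 · 5^2.
Divisors of 300: 1, 2, 3, 4, 5, 6, 10, 12, 15, 20, 25, 30, 50, 60, 75, 100, 150, 300.
Check 197^d mod 341 for each divisor in increasing order:
197^1 ≡ 197 (mod 341)
197^2 ≡ 276 (mod 341)
197^3 ≡ 153 (mod 341)
197^4 ≡ 133 (mod 341)
197^5 ≡ 285 (mod 341)
197^6 ≡ 221 (mod 341)
197^10 ≡ 67 (mod 341)
197^12 ≡ 78 (mod 341)
197^15 ≡ 340 (mod 341)
197^20 ≡ 56 (mod 341)
197^25 ≡ 274 (mod 341)
197^30 ≡ 1 (mod 341) ✓
Hence ord(197) = 30.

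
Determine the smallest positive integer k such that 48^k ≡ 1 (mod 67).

Since 48 ∈ (Z/67Z)^×, its order divides φ(67) = 67 − 1 = 66 = 2 · 3 · 11.
Divisors of 66: 1, 2, 3, 6, 11, 22, 33, 66.
Evaluate successive powers at the divisors of 66:
48^1 ≡ 48 (mod 67)
48^2 ≡ 26 (mod 67)
48^3 ≡ 42 (mod 67)
48^6 ≡ 22 (mod 67)
48^11 ≡ 38 (mod 67)
48^22 ≡ 37 (mod 67)
48^33 ≡ 66 (mod 67)
48^66 ≡ 1 (mod 67) ✓
Hence ord(48) = 66.

66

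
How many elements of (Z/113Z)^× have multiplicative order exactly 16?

φ(113) = 113 − 1 = 112 = 2^4 · 7.
Since (Z/113Z)^× is cyclic of order 112, the number of elements of order d is φ(d) when d | 112 and 0 otherwise.
16 = 2^4 divides 112, and φ(16) = 8.

8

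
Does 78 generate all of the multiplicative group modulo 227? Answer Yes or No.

No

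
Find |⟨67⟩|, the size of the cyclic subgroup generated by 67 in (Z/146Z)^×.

36

The order of 67 must divide φ(146) = φ(2)·φ(73) = 1·72 = 72 = 2^3 · 3^2.
Divisors of 72: 1, 2, 3, 4, 6, 8, 9, 12, 18, 24, 36, 72.
Evaluate successive powers at the divisors of 72:
67^1 ≡ 67 (mod 146)
67^2 ≡ 109 (mod 146)
67^3 ≡ 3 (mod 146)
67^4 ≡ 55 (mod 146)
67^6 ≡ 9 (mod 146)
67^8 ≡ 105 (mod 146)
67^9 ≡ 27 (mod 146)
67^12 ≡ 81 (mod 146)
67^18 ≡ 145 (mod 146)
67^24 ≡ 137 (mod 146)
67^36 ≡ 1 (mod 146) ✓
The smallest such exponent is 36, so the order of 67 is 36.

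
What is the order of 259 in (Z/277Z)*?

276

The order of 259 must divide φ(277) = 277 − 1 = 276 = 2^2 · 3 · 23.
Divisors of 276: 1, 2, 3, 4, 6, 12, 23, 46, 69, 92, 138, 276.
Compute 259^d (mod 277) for the divisors d until we hit 1:
259^1 ≡ 259
259^2 ≡ 47
259^3 ≡ 262
259^4 ≡ 270
259^6 ≡ 225
259^12 ≡ 211
259^23 ≡ 35
259^46 ≡ 117
259^69 ≡ 217
259^92 ≡ 116
259^138 ≡ 276
259^276 ≡ 1
Hence ord(259) = 276.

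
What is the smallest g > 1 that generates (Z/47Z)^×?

φ(47) = 47 − 1 = 46 = 2 · 23.
g is a primitive root iff g^(46/q) ≢ 1 (mod 47) for each prime q ∈ {2, 23}.
g = 2: 2^23 ≡ 1 — hits 1, so not a primitive root.
g = 3: 3^23 ≡ 1 — hits 1, so not a primitive root.
g = 4: 4^23 ≡ 1 — hits 1, so not a primitive root.
g = 5: 5^23 ≡ 46; 5^2 ≡ 25 — none is 1, so 5 is a primitive root.
So 5 is the smallest generator of (Z/47Z)^×.

5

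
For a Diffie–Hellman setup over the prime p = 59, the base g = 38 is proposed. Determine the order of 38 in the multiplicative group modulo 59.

58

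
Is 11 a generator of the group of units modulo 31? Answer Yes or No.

Yes

φ(31) = 31 − 1 = 30 = 2 · 3 · 5.
It suffices to check that the order of 11 is not a proper divisor of 30: compute 11^(30/q) for q ∈ {2, 3, 5}.
11^15 ≡ 30 (mod 31)  [q = 2: ≢ 1 ✓]
11^10 ≡ 5 (mod 31)  [q = 3: ≢ 1 ✓]
11^6 ≡ 4 (mod 31)  [q = 5: ≢ 1 ✓]
All checks pass, so 11 has order 30 and is a primitive root modulo 31.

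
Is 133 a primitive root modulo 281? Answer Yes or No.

φ(281) = 281 − 1 = 280 = 2^3 · 5 · 7.
It suffices to check that the order of 133 is not a proper divisor of 280: compute 133^(280/q) for q ∈ {2, 5, 7}.
133^140 ≡ 280 (mod 281)  [q = 2: ≢ 1 ✓]
133^56 ≡ 153 (mod 281)  [q = 5: ≢ 1 ✓]
133^40 ≡ 165 (mod 281)  [q = 7: ≢ 1 ✓]
Every test exponent gives a nontrivial residue, hence 133 generates the full group.

Yes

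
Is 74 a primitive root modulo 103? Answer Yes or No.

Yes

φ(103) = 103 − 1 = 102 = 2 · 3 · 17.
Test 74^(102/q) mod 103 for each prime factor q of 102:
74^51 ≡ 102 (mod 103)  [q = 2: ≢ 1 ✓]
74^34 ≡ 46 (mod 103)  [q = 3: ≢ 1 ✓]
74^6 ≡ 72 (mod 103)  [q = 17: ≢ 1 ✓]
All checks pass, so 74 has order 102 and is a primitive root modulo 103.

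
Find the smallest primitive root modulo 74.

φ(74) = φ(2)·φ(37) = 1·36 = 36 = 2^2 · 3^2.
Test candidates g = 2, 3, … against the prime factors q ∈ {2, 3} of φ(74): g is a generator iff g^(36/q) ≢ 1 for every such q.
g = 2: gcd(2, 74) = 2 > 1, not a unit — skip.
g = 3: 3^18 ≡ 1 — hits 1, so not a primitive root.
g = 4: gcd(4, 74) = 2 > 1, not a unit — skip.
g = 5: 5^18 ≡ 73; 5^12 ≡ 47 — none is 1, so 5 is a primitive root.
The smallest primitive root modulo 74 is 5.

5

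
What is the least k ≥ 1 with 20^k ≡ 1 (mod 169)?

156

Since 20 ∈ (Z/169Z)^×, its order divides φ(169) = φ(13^2) = 13·(13−1) = 156 = 2^2 · 3 · 13.
Divisors of 156: 1, 2, 3, 4, 6, 12, 13, 26, 39, 52, 78, 156.
Check 20^d mod 169 for each divisor in increasing order:
20^1 ≡ 20
20^2 ≡ 62
20^3 ≡ 57
20^4 ≡ 126
20^6 ≡ 38
20^12 ≡ 92
20^13 ≡ 150
20^26 ≡ 23
20^39 ≡ 70
20^52 ≡ 22
20^78 ≡ 168
20^156 ≡ 1
The smallest such exponent is 156, so the order of 20 is 156.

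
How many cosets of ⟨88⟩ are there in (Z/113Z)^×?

2

ord(88) | φ(113) = 113 − 1 = 112 = 2^4 · 7.
Divisors of 112: 1, 2, 4, 7, 8, 14, 16, 28, 56, 112.
Compute 88^d (mod 113) for the divisors d until we hit 1:
88^1 ≡ 88 (mod 113)
88^2 ≡ 60 (mod 113)
88^4 ≡ 97 (mod 113)
88^7 ≡ 44 (mod 113)
88^8 ≡ 30 (mod 113)
88^14 ≡ 15 (mod 113)
88^16 ≡ 109 (mod 113)
88^28 ≡ 112 (mod 113)
88^56 ≡ 1 (mod 113) ✓
Thus |⟨88⟩| = ord(88) = 56.
[(Z/113Z)^× : ⟨88⟩] = 112/56 = 2.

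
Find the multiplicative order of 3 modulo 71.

ord(3) | φ(71) = 71 − 1 = 70 = 2 · 5 · 7.
Divisors of 70: 1, 2, 5, 7, 10, 14, 35, 70.
Evaluate successive powers at the divisors of 70:
3^1 ≡ 3 (mod 71)
3^2 ≡ 9 (mod 71)
3^5 ≡ 30 (mod 71)
3^7 ≡ 57 (mod 71)
3^10 ≡ 48 (mod 71)
3^14 ≡ 54 (mod 71)
3^35 ≡ 1 (mod 71) ✓
Hence ord(3) = 35.

35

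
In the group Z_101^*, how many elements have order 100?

φ(101) = 101 − 1 = 100 = 2^2 · 5^2.
Since (Z/101Z)^× is cyclic of order 100, the number of elements of order d is φ(d) when d | 100 and 0 otherwise.
100 = 2^2 · 5^2 divides 100, and φ(100) = 40.

40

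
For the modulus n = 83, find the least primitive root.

φ(83) = 83 − 1 = 82 = 2 · 41.
Test candidates g = 2, 3, … against the prime factors q ∈ {2, 41} of φ(83): g is a generator iff g^(82/q) ≢ 1 for every such q.
g = 2: 2^41 ≡ 82; 2^2 ≡ 4 — none is 1, so 2 is a primitive root.
Hence the least primitive root of 83 is 2.

2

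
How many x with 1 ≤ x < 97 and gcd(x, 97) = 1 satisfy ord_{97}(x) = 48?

16

φ(97) = 97 − 1 = 96 = 2^5 · 3.
In a cyclic group of order 96, there are φ(d) elements of order d for each divisor d of 96, and zero for non-divisors.
48 = 2^4 · 3 divides 96, and φ(48) = 16.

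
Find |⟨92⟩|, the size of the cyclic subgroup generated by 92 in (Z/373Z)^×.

372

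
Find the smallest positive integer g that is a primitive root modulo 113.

3

φ(113) = 113 − 1 = 112 = 2^4 · 7.
Test candidates g = 2, 3, … against the prime factors q ∈ {2, 7} of φ(113): g is a generator iff g^(112/q) ≢ 1 for every such q.
g = 2: 2^56 ≡ 1 — hits 1, so not a primitive root.
g = 3: 3^56 ≡ 112; 3^16 ≡ 49 — none is 1, so 3 is a primitive root.
The smallest primitive root modulo 113 is 3.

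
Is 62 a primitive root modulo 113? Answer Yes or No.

No

φ(113) = 113 − 1 = 112 = 2^4 · 7.
An element g generates (Z/113Z)^× iff g^(112/q) ≢ 1 (mod 113) for each prime q ∈ {2, 7}.
62^56 ≡ 1 (mod 113)  [q = 2: ≡ 1 ✗]
62^16 ≡ 30 (mod 113)  [q = 7: ≢ 1 ✓]
Since 62^56 ≡ 1, the order of 62 divides 56 < 112, so 62 is not a primitive root.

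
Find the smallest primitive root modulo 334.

φ(334) = φ(2)·φ(167) = 1·166 = 166 = 2 · 83.
g is a primitive root iff g^(166/q) ≢ 1 (mod 334) for each prime q ∈ {2, 83}.
g = 2: gcd(2, 334) = 2 > 1, not a unit — skip.
g = 3: 3^83 ≡ 1 — hits 1, so not a primitive root.
g = 4: gcd(4, 334) = 2 > 1, not a unit — skip.
g = 5: 5^83 ≡ 333; 5^2 ≡ 25 — none is 1, so 5 is a primitive root.
Hence the least primitive root of 334 is 5.

5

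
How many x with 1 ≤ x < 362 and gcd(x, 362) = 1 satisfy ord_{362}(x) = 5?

4

φ(362) = φ(2)·φ(181) = 1·180 = 180 = 2^2 · 3^2 · 5.
(Z/362Z)^× is cyclic (|G| = 180); a cyclic group of order m has exactly φ(d) elements of each order d | m, and none otherwise.
5 | 180, and φ(5) = 5 − 1 = 4.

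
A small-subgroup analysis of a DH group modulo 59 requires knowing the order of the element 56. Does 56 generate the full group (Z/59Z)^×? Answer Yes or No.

φ(59) = 59 − 1 = 58 = 2 · 29.
An element g generates (Z/59Z)^× iff g^(58/q) ≢ 1 (mod 59) for each prime q ∈ {2, 29}.
56^29 ≡ 58 (mod 59)  [q = 2: ≢ 1 ✓]
56^2 ≡ 9 (mod 59)  [q = 29: ≢ 1 ✓]
None equal 1, so ord_59(56) = 58: 56 is a primitive root.

Yes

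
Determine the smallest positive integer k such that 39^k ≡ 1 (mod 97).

96

The order of 39 must divide φ(97) = 97 − 1 = 96 = 2^5 · 3.
Divisors of 96: 1, 2, 3, 4, 6, 8, 12, 16, 24, 32, 48, 96.
Evaluate successive powers at the divisors of 96:
39^1 ≡ 39 (mod 97)
39^2 ≡ 66 (mod 97)
39^3 ≡ 52 (mod 97)
39^4 ≡ 88 (mod 97)
39^6 ≡ 85 (mod 97)
39^8 ≡ 81 (mod 97)
39^12 ≡ 47 (mod 97)
39^16 ≡ 62 (mod 97)
39^24 ≡ 75 (mod 97)
39^32 ≡ 61 (mod 97)
39^48 ≡ 96 (mod 97)
39^96 ≡ 1 (mod 97) ✓
The smallest such exponent is 96, so the order of 39 is 96.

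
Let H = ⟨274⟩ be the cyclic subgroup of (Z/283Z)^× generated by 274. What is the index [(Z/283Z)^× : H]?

1

By Lagrange's theorem, ord_283(274) divides φ(283) = 283 − 1 = 282 = 2 · 3 · 47.
Divisors of 282: 1, 2, 3, 6, 47, 94, 141, 282.
Check 274^d mod 283 for each divisor in increasing order:
274^1 ≡ 274 (mod 283)
274^2 ≡ 81 (mod 283)
274^3 ≡ 120 (mod 283)
274^6 ≡ 250 (mod 283)
274^47 ≡ 45 (mod 283)
274^94 ≡ 44 (mod 283)
274^141 ≡ 282 (mod 283)
274^282 ≡ 1 (mod 283) ✓
Thus |⟨274⟩| = ord(274) = 282.
[(Z/283Z)^× : ⟨274⟩] = 282/282 = 1.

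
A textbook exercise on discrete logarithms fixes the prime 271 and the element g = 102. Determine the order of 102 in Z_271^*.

18

By Lagrange's theorem, ord_271(102) divides φ(271) = 271 − 1 = 270 = 2 · 3^3 · 5.
Divisors of 270: 1, 2, 3, 5, 6, 9, 10, 15, 18, 27, 30, 45, 54, 90, 135, 270.
Test each divisor d:
102^1 ≡ 102
102^2 ≡ 106
102^3 ≡ 243
102^5 ≡ 13
102^6 ≡ 242
102^9 ≡ 270
102^10 ≡ 169
102^15 ≡ 29
102^18 ≡ 1
Hence ord(102) = 18.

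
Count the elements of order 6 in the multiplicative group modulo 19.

φ(19) = 19 − 1 = 18 = 2 · 3^2.
In a cyclic group of order 18, there are φ(d) elements of order d for each divisor d of 18, and zero for non-divisors.
6 = 2 · 3 divides 18, and φ(6) = 2.

2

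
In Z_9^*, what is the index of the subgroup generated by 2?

The order of 2 must divide φ(9) = φ(3^2) = 3·(3−1) = 6 = 2 · 3.
Divisors of 6: 1, 2, 3, 6.
Test each divisor d:
2^1 ≡ 2 (mod 9)
2^2 ≡ 4 (mod 9)
2^3 ≡ 8 (mod 9)
2^6 ≡ 1 (mod 9) ✓
So ord_9(2) = 6, hence |⟨2⟩| = 6.
[(Z/9Z)^× : ⟨2⟩] = 6/6 = 1.

1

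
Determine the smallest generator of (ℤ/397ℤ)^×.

φ(397) = 397 − 1 = 396 = 2^2 · 3^2 · 11.
g is a primitive root iff g^(396/q) ≢ 1 (mod 397) for each prime q ∈ {2, 3, 11}.
g = 2: 2^198 ≡ 396; 2^132 ≡ 1 — hits 1, so not a primitive root.
g = 3: 3^198 ≡ 1 — hits 1, so not a primitive root.
g = 4: 4^198 ≡ 1 — hits 1, so not a primitive root.
g = 5: 5^198 ≡ 396; 5^132 ≡ 362; 5^36 ≡ 290 — none is 1, so 5 is a primitive root.
Hence the least primitive root of 397 is 5.

5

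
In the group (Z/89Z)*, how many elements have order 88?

40

φ(89) = 89 − 1 = 88 = 2^3 · 11.
In a cyclic group of order 88, there are φ(d) elements of order d for each divisor d of 88, and zero for non-divisors.
88 = 2^3 · 11 divides 88, and φ(88) = 40.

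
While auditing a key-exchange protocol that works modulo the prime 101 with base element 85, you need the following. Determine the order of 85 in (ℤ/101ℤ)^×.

50

By Lagrange's theorem, ord_101(85) divides φ(101) = 101 − 1 = 100 = 2^2 · 5^2.
Divisors of 100: 1, 2, 4, 5, 10, 20, 25, 50, 100.
Evaluate successive powers at the divisors of 100:
85^1 ≡ 85
85^2 ≡ 54
85^4 ≡ 88
85^5 ≡ 6
85^10 ≡ 36
85^20 ≡ 84
85^25 ≡ 100
85^50 ≡ 1
The smallest such exponent is 50, so the order of 85 is 50.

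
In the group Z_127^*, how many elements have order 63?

36

φ(127) = 127 − 1 = 126 = 2 · 3^2 · 7.
Since (Z/127Z)^× is cyclic of order 126, the number of elements of order d is φ(d) when d | 126 and 0 otherwise.
63 = 3^2 · 7 divides 126, and φ(63) = 36.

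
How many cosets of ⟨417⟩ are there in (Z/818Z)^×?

6

Since 417 ∈ (Z/818Z)^×, its order divides φ(818) = φ(2)·φ(409) = 1·408 = 408 = 2^3 · 3 · 17.
Divisors of 408: 1, 2, 3, 4, 6, 8, 12, 17, 24, 34, 51, 68, 102, 136, 204, 408.
Test each divisor d:
417^1 ≡ 417 (mod 818)
417^2 ≡ 473 (mod 818)
417^3 ≡ 103 (mod 818)
417^4 ≡ 415 (mod 818)
417^6 ≡ 793 (mod 818)
417^8 ≡ 445 (mod 818)
417^12 ≡ 625 (mod 818)
417^17 ≡ 143 (mod 818)
417^24 ≡ 439 (mod 818)
417^34 ≡ 817 (mod 818)
417^51 ≡ 675 (mod 818)
417^68 ≡ 1 (mod 818) ✓
The order of 417 is 68, so the subgroup it generates has 68 elements.
Index = |(Z/818Z)^×| / |⟨417⟩| = 408 / 68 = 6.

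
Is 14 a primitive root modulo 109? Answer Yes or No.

φ(109) = 109 − 1 = 108 = 2^2 · 3^3.
Test 14^(108/q) mod 109 for each prime factor q of 108:
14^54 ≡ 108 (mod 109)  [q = 2: ≢ 1 ✓]
14^36 ≡ 63 (mod 109)  [q = 3: ≢ 1 ✓]
None equal 1, so ord_109(14) = 108: 14 is a primitive root.

Yes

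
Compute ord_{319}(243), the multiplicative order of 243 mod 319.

28

By Lagrange's theorem, ord_319(243) divides φ(319) = φ(11·29) = (11−1)·(29−1) = 10·28 = 280 = 2^3 · 5 · 7.
Divisors of 280: 1, 2, 4, 5, 7, 8, 10, 14, 20, 28, 35, 40, 56, 70, 140, 280.
Check 243^d mod 319 for each divisor in increasing order:
243^1 ≡ 243 (mod 319)
243^2 ≡ 34 (mod 319)
243^4 ≡ 199 (mod 319)
243^5 ≡ 188 (mod 319)
243^7 ≡ 12 (mod 319)
243^8 ≡ 45 (mod 319)
243^10 ≡ 254 (mod 319)
243^14 ≡ 144 (mod 319)
243^20 ≡ 78 (mod 319)
243^28 ≡ 1 (mod 319) ✓
The smallest such exponent is 28, so the order of 243 is 28.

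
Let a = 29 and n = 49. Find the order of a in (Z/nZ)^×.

7

By Lagrange's theorem, ord_49(29) divides φ(49) = φ(7^2) = 7·(7−1) = 42 = 2 · 3 · 7.
Divisors of 42: 1, 2, 3, 6, 7, 14, 21, 42.
Compute 29^d (mod 49) for the divisors d until we hit 1:
29^1 ≡ 29 (mod 49)
29^2 ≡ 8 (mod 49)
29^3 ≡ 36 (mod 49)
29^6 ≡ 22 (mod 49)
29^7 ≡ 1 (mod 49) ✓
So ord_49(29) = 7.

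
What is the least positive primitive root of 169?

2

φ(169) = φ(13^2) = 13·(13−1) = 156 = 2^2 · 3 · 13.
g is a primitive root iff g^(156/q) ≢ 1 (mod 169) for each prime q ∈ {2, 3, 13}.
g = 2: 2^78 ≡ 168; 2^52 ≡ 146; 2^12 ≡ 40 — none is 1, so 2 is a primitive root.
The smallest primitive root modulo 169 is 2.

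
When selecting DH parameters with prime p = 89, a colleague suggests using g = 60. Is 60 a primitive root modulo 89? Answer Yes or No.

φ(89) = 89 − 1 = 88 = 2^3 · 11.
It suffices to check that the order of 60 is not a proper divisor of 88: compute 60^(88/q) for q ∈ {2, 11}.
60^44 ≡ 88 (mod 89)  [q = 2: ≢ 1 ✓]
60^8 ≡ 4 (mod 89)  [q = 11: ≢ 1 ✓]
None equal 1, so ord_89(60) = 88: 60 is a primitive root.

Yes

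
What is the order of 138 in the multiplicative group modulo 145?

ord(138) | φ(145) = φ(5·29) = (5−1)·(29−1) = 4·28 = 112 = 2^4 · 7.
Divisors of 112: 1, 2, 4, 7, 8, 14, 16, 28, 56, 112.
Compute 138^d (mod 145) for the divisors d until we hit 1:
138^1 ≡ 138 (mod 145)
138^2 ≡ 49 (mod 145)
138^4 ≡ 81 (mod 145)
138^7 ≡ 57 (mod 145)
138^8 ≡ 36 (mod 145)
138^14 ≡ 59 (mod 145)
138^16 ≡ 136 (mod 145)
138^28 ≡ 1 (mod 145) ✓
So ord_145(138) = 28.

28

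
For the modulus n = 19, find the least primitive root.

2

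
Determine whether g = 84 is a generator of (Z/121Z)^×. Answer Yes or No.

Yes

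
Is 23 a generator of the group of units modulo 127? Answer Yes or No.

Yes

φ(127) = 127 − 1 = 126 = 2 · 3^2 · 7.
Test 23^(126/q) mod 127 for each prime factor q of 126:
23^63 ≡ 126 (mod 127)  [q = 2: ≢ 1 ✓]
23^42 ≡ 107 (mod 127)  [q = 3: ≢ 1 ✓]
23^18 ≡ 16 (mod 127)  [q = 7: ≢ 1 ✓]
None equal 1, so ord_127(23) = 126: 23 is a primitive root.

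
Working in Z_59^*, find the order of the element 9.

29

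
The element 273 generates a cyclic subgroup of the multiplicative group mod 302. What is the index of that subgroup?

3

The order of 273 must divide φ(302) = φ(2)·φ(151) = 1·150 = 150 = 2 · 3 · 5^2.
Divisors of 150: 1, 2, 3, 5, 6, 10, 15, 25, 30, 50, 75, 150.
Check 273^d mod 302 for each divisor in increasing order:
273^1 ≡ 273
273^2 ≡ 237
273^3 ≡ 73
273^5 ≡ 87
273^6 ≡ 195
273^10 ≡ 19
273^15 ≡ 143
273^25 ≡ 301
273^30 ≡ 215
273^50 ≡ 1
The order of 273 is 50, so the subgroup it generates has 50 elements.
The index is φ(302) / ord(273) = 150 / 50 = 3.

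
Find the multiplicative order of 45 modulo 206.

102

Since 45 ∈ (Z/206Z)^×, its order divides φ(206) = φ(2)·φ(103) = 1·102 = 102 = 2 · 3 · 17.
Divisors of 102: 1, 2, 3, 6, 17, 34, 51, 102.
Evaluate successive powers at the divisors of 102:
45^1 ≡ 45 (mod 206)
45^2 ≡ 171 (mod 206)
45^3 ≡ 73 (mod 206)
45^6 ≡ 179 (mod 206)
45^17 ≡ 57 (mod 206)
45^34 ≡ 159 (mod 206)
45^51 ≡ 205 (mod 206)
45^102 ≡ 1 (mod 206) ✓
Therefore the multiplicative order of 45 modulo 206 is 102.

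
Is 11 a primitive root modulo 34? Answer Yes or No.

Yes

φ(34) = φ(2)·φ(17) = 1·16 = 16 = 2^4.
It suffices to check that the order of 11 is not a proper divisor of 16: compute 11^(16/q) for q ∈ {2}.
11^8 ≡ 33 (mod 34)  [q = 2: ≢ 1 ✓]
Every test exponent gives a nontrivial residue, hence 11 generates the full group.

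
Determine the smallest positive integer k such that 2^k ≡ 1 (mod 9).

6

ord(2) | φ(9) = φ(3^2) = 3·(3−1) = 6 = 2 · 3.
Divisors of 6: 1, 2, 3, 6.
Test each divisor d:
2^1 ≡ 2 (mod 9)
2^2 ≡ 4 (mod 9)
2^3 ≡ 8 (mod 9)
2^6 ≡ 1 (mod 9) ✓
Therefore the multiplicative order of 2 modulo 9 is 6.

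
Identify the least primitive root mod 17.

φ(17) = 17 − 1 = 16 = 2^4.
g is a primitive root iff g^(16/q) ≢ 1 (mod 17) for each prime q ∈ {2}.
g = 2: 2^8 ≡ 1 — hits 1, so not a primitive root.
g = 3: 3^8 ≡ 16 — none is 1, so 3 is a primitive root.
The smallest primitive root modulo 17 is 3.

3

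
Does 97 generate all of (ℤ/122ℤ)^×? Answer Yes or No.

φ(122) = φ(2)·φ(61) = 1·60 = 60 = 2^2 · 3 · 5.
Test 97^(60/q) mod 122 for each prime factor q of 60:
97^30 ≡ 1 (mod 122)  [q = 2: ≡ 1 ✗]
97^20 ≡ 13 (mod 122)  [q = 3: ≢ 1 ✓]
97^12 ≡ 95 (mod 122)  [q = 5: ≢ 1 ✓]
The check at q = 2 fails, so 97 generates a proper subgroup.

No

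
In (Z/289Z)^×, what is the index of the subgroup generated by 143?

Since 143 ∈ (Z/289Z)^×, its order divides φ(289) = φ(17^2) = 17·(17−1) = 272 = 2^4 · 17.
Divisors of 272: 1, 2, 4, 8, 16, 17, 34, 68, 136, 272.
Evaluate successive powers at the divisors of 272:
143^1 ≡ 143 (mod 289)
143^2 ≡ 219 (mod 289)
143^4 ≡ 276 (mod 289)
143^8 ≡ 169 (mod 289)
143^16 ≡ 239 (mod 289)
143^17 ≡ 75 (mod 289)
143^34 ≡ 134 (mod 289)
143^68 ≡ 38 (mod 289)
143^136 ≡ 288 (mod 289)
143^272 ≡ 1 (mod 289) ✓
The order of 143 is 272, so the subgroup it generates has 272 elements.
Index = |(Z/289Z)^×| / |⟨143⟩| = 272 / 272 = 1.

1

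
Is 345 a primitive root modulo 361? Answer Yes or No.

φ(361) = φ(19^2) = 19·(19−1) = 342 = 2 · 3^2 · 19.
It suffices to check that the order of 345 is not a proper divisor of 342: compute 345^(342/q) for q ∈ {2, 3, 19}.
345^171 ≡ 360 (mod 361)  [q = 2: ≢ 1 ✓]
345^114 ≡ 292 (mod 361)  [q = 3: ≢ 1 ✓]
345^18 ≡ 229 (mod 361)  [q = 19: ≢ 1 ✓]
All checks pass, so 345 has order 342 and is a primitive root modulo 361.

Yes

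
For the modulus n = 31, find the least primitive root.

φ(31) = 31 − 1 = 30 = 2 · 3 · 5.
g is a primitive root iff g^(30/q) ≢ 1 (mod 31) for each prime q ∈ {2, 3, 5}.
g = 2: 2^15 ≡ 1 — hits 1, so not a primitive root.
g = 3: 3^15 ≡ 30; 3^10 ≡ 25; 3^6 ≡ 16 — none is 1, so 3 is a primitive root.
The smallest primitive root modulo 31 is 3.

3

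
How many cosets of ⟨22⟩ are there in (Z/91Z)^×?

Since 22 ∈ (Z/91Z)^×, its order divides φ(91) = φ(7·13) = (7−1)·(13−1) = 6·12 = 72 = 2^3 · 3^2.
Divisors of 72: 1, 2, 3, 4, 6, 8, 9, 12, 18, 24, 36, 72.
Test each divisor d:
22^1 ≡ 22 (mod 91)
22^2 ≡ 29 (mod 91)
22^3 ≡ 1 (mod 91) ✓
Thus |⟨22⟩| = ord(22) = 3.
The index is φ(91) / ord(22) = 72 / 3 = 24.

24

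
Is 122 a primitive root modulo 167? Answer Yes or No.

φ(167) = 167 − 1 = 166 = 2 · 83.
An element g generates (Z/167Z)^× iff g^(166/q) ≢ 1 (mod 167) for each prime q ∈ {2, 83}.
122^83 ≡ 1 (mod 167)  [q = 2: ≡ 1 ✗]
122^2 ≡ 21 (mod 167)  [q = 83: ≢ 1 ✓]
The check at q = 2 fails, so 122 generates a proper subgroup.

No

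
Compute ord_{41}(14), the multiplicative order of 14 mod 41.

8

The order of 14 must divide φ(41) = 41 − 1 = 40 = 2^3 · 5.
Divisors of 40: 1, 2, 4, 5, 8, 10, 20, 40.
Evaluate successive powers at the divisors of 40:
14^1 ≡ 14 (mod 41)
14^2 ≡ 32 (mod 41)
14^4 ≡ 40 (mod 41)
14^5 ≡ 27 (mod 41)
14^8 ≡ 1 (mod 41) ✓
Therefore the multiplicative order of 14 modulo 41 is 8.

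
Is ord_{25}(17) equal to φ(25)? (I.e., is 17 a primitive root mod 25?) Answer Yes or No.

Yes

φ(25) = φ(5^2) = 5·(5−1) = 20 = 2^2 · 5.
It suffices to check that the order of 17 is not a proper divisor of 20: compute 17^(20/q) for q ∈ {2, 5}.
17^10 ≡ 24 (mod 25)  [q = 2: ≢ 1 ✓]
17^4 ≡ 21 (mod 25)  [q = 5: ≢ 1 ✓]
All checks pass, so 17 has order 20 and is a primitive root modulo 25.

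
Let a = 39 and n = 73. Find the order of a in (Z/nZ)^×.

Since 39 ∈ (Z/73Z)^×, its order divides φ(73) = 73 − 1 = 72 = 2^3 · 3^2.
Divisors of 72: 1, 2, 3, 4, 6, 8, 9, 12, 18, 24, 36, 72.
Test each divisor d:
39^1 ≡ 39 (mod 73)
39^2 ≡ 61 (mod 73)
39^3 ≡ 43 (mod 73)
39^4 ≡ 71 (mod 73)
39^6 ≡ 24 (mod 73)
39^8 ≡ 4 (mod 73)
39^9 ≡ 10 (mod 73)
39^12 ≡ 65 (mod 73)
39^18 ≡ 27 (mod 73)
39^24 ≡ 64 (mod 73)
39^36 ≡ 72 (mod 73)
39^72 ≡ 1 (mod 73) ✓
Hence ord(39) = 72.

72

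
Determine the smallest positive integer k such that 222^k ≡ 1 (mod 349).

116

The order of 222 must divide φ(349) = 349 − 1 = 348 = 2^2 · 3 · 29.
Divisors of 348: 1, 2, 3, 4, 6, 12, 29, 58, 87, 116, 174, 348.
Evaluate successive powers at the divisors of 348:
222^1 ≡ 222 (mod 349)
222^2 ≡ 75 (mod 349)
222^3 ≡ 247 (mod 349)
222^4 ≡ 41 (mod 349)
222^6 ≡ 283 (mod 349)
222^12 ≡ 168 (mod 349)
222^29 ≡ 136 (mod 349)
222^58 ≡ 348 (mod 349)
222^87 ≡ 213 (mod 349)
222^116 ≡ 1 (mod 349) ✓
Therefore the multiplicative order of 222 modulo 349 is 116.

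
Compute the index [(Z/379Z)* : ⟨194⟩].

By Lagrange's theorem, ord_379(194) divides φ(379) = 379 − 1 = 378 = 2 · 3^3 · 7.
Divisors of 378: 1, 2, 3, 6, 7, 9, 14, 18, 21, 27, 42, 54, 63, 126, 189, 378.
Test each divisor d:
194^1 ≡ 194 (mod 379)
194^2 ≡ 115 (mod 379)
194^3 ≡ 328 (mod 379)
194^6 ≡ 327 (mod 379)
194^7 ≡ 145 (mod 379)
194^9 ≡ 378 (mod 379)
194^14 ≡ 180 (mod 379)
194^18 ≡ 1 (mod 379) ✓
Thus |⟨194⟩| = ord(194) = 18.
The index is φ(379) / ord(194) = 378 / 18 = 21.

21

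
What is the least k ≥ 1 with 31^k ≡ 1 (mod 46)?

11

Since 31 ∈ (Z/46Z)^×, its order divides φ(46) = φ(2)·φ(23) = 1·22 = 22 = 2 · 11.
Divisors of 22: 1, 2, 11, 22.
Evaluate successive powers at the divisors of 22:
31^1 ≡ 31 (mod 46)
31^2 ≡ 41 (mod 46)
31^11 ≡ 1 (mod 46) ✓
So ord_46(31) = 11.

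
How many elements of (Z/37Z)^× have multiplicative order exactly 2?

1

φ(37) = 37 − 1 = 36 = 2^2 · 3^2.
Since (Z/37Z)^× is cyclic of order 36, the number of elements of order d is φ(d) when d | 36 and 0 otherwise.
2 | 36, and φ(2) = 2 − 1 = 1.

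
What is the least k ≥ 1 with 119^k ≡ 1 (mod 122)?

5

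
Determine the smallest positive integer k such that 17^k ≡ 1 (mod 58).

Since 17 ∈ (Z/58Z)^×, its order divides φ(58) = φ(2)·φ(29) = 1·28 = 28 = 2^2 · 7.
Divisors of 28: 1, 2, 4, 7, 14, 28.
Compute 17^d (mod 58) for the divisors d until we hit 1:
17^1 ≡ 17
17^2 ≡ 57
17^4 ≡ 1
Hence ord(17) = 4.

4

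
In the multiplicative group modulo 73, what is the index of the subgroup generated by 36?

4

By Lagrange's theorem, ord_73(36) divides φ(73) = 73 − 1 = 72 = 2^3 · 3^2.
Divisors of 72: 1, 2, 3, 4, 6, 8, 9, 12, 18, 24, 36, 72.
Compute 36^d (mod 73) for the divisors d until we hit 1:
36^1 ≡ 36 (mod 73)
36^2 ≡ 55 (mod 73)
36^3 ≡ 9 (mod 73)
36^4 ≡ 32 (mod 73)
36^6 ≡ 8 (mod 73)
36^8 ≡ 2 (mod 73)
36^9 ≡ 72 (mod 73)
36^12 ≡ 64 (mod 73)
36^18 ≡ 1 (mod 73) ✓
Thus |⟨36⟩| = ord(36) = 18.
The index is φ(73) / ord(36) = 72 / 18 = 4.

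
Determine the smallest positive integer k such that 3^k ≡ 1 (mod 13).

ord(3) | φ(13) = 13 − 1 = 12 = 2^2 · 3.
Divisors of 12: 1, 2, 3, 4, 6, 12.
Compute 3^d (mod 13) for the divisors d until we hit 1:
3^1 ≡ 3
3^2 ≡ 9
3^3 ≡ 1
The smallest such exponent is 3, so the order of 3 is 3.

3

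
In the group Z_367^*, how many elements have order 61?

φ(367) = 367 − 1 = 366 = 2 · 3 · 61.
(Z/367Z)^× is cyclic (|G| = 366); a cyclic group of order m has exactly φ(d) elements of each order d | m, and none otherwise.
61 | 366, and φ(61) = 61 − 1 = 60.

60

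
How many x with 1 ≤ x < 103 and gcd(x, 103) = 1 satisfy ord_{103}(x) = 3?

φ(103) = 103 − 1 = 102 = 2 · 3 · 17.
In a cyclic group of order 102, there are φ(d) elements of order d for each divisor d of 102, and zero for non-divisors.
3 | 102, and φ(3) = 3 − 1 = 2.

2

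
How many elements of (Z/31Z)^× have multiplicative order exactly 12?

0

φ(31) = 31 − 1 = 30 = 2 · 3 · 5.
Since (Z/31Z)^× is cyclic of order 30, the number of elements of order d is φ(d) when d | 30 and 0 otherwise.
Since 12 ∤ 30, the count is 0.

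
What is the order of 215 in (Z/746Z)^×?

Since 215 ∈ (Z/746Z)^×, its order divides φ(746) = φ(2)·φ(373) = 1·372 = 372 = 2^2 · 3 · 31.
Divisors of 372: 1, 2, 3, 4, 6, 12, 31, 62, 93, 124, 186, 372.
Evaluate successive powers at the divisors of 372:
215^1 ≡ 215
215^2 ≡ 719
215^3 ≡ 163
215^4 ≡ 729
215^6 ≡ 459
215^12 ≡ 309
215^31 ≡ 1
Hence ord(215) = 31.

31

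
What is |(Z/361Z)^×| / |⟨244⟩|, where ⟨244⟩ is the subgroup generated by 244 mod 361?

By Lagrange's theorem, ord_361(244) divides φ(361) = φ(19^2) = 19·(19−1) = 342 = 2 · 3^2 · 19.
Divisors of 342: 1, 2, 3, 6, 9, 18, 19, 38, 57, 114, 171, 342.
Compute 244^d (mod 361) for the divisors d until we hit 1:
244^1 ≡ 244 (mod 361)
244^2 ≡ 332 (mod 361)
244^3 ≡ 144 (mod 361)
244^6 ≡ 159 (mod 361)
244^9 ≡ 153 (mod 361)
244^18 ≡ 305 (mod 361)
244^19 ≡ 54 (mod 361)
244^38 ≡ 28 (mod 361)
244^57 ≡ 68 (mod 361)
244^114 ≡ 292 (mod 361)
244^171 ≡ 1 (mod 361) ✓
So ord_361(244) = 171, hence |⟨244⟩| = 171.
Index = |(Z/361Z)^×| / |⟨244⟩| = 342 / 171 = 2.

2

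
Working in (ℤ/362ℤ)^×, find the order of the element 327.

20

Since 327 ∈ (Z/362Z)^×, its order divides φ(362) = φ(2)·φ(181) = 1·180 = 180 = 2^2 · 3^2 · 5.
Divisors of 180: 1, 2, 3, 4, 5, 6, 9, 10, 12, 15, 18, 20, 30, 36, 45, 60, 90, 180.
Evaluate successive powers at the divisors of 180:
327^1 ≡ 327
327^2 ≡ 139
327^3 ≡ 203
327^4 ≡ 135
327^5 ≡ 343
327^6 ≡ 303
327^9 ≡ 331
327^10 ≡ 361
327^12 ≡ 223
327^15 ≡ 19
327^18 ≡ 237
327^20 ≡ 1
Therefore the multiplicative order of 327 modulo 362 is 20.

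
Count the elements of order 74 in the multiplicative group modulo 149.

36

φ(149) = 149 − 1 = 148 = 2^2 · 37.
(Z/149Z)^× is cyclic (|G| = 148); a cyclic group of order m has exactly φ(d) elements of each order d | m, and none otherwise.
74 = 2 · 37 divides 148, and φ(74) = 36.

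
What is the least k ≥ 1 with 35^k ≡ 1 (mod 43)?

7

ord(35) | φ(43) = 43 − 1 = 42 = 2 · 3 · 7.
Divisors of 42: 1, 2, 3, 6, 7, 14, 21, 42.
Test each divisor d:
35^1 ≡ 35
35^2 ≡ 21
35^3 ≡ 4
35^6 ≡ 16
35^7 ≡ 1
Therefore the multiplicative order of 35 modulo 43 is 7.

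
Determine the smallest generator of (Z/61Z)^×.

φ(61) = 61 − 1 = 60 = 2^2 · 3 · 5.
Test candidates g = 2, 3, … against the prime factors q ∈ {2, 3, 5} of φ(61): g is a generator iff g^(60/q) ≢ 1 for every such q.
g = 2: 2^30 ≡ 60; 2^20 ≡ 47; 2^12 ≡ 9 — none is 1, so 2 is a primitive root.
So 2 is the smallest generator of (Z/61Z)^×.

2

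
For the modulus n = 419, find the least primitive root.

2

φ(419) = 419 − 1 = 418 = 2 · 11 · 19.
Test candidates g = 2, 3, … against the prime factors q ∈ {2, 11, 19} of φ(419): g is a generator iff g^(418/q) ≢ 1 for every such q.
g = 2: 2^209 ≡ 418; 2^38 ≡ 334; 2^22 ≡ 114 — none is 1, so 2 is a primitive root.
Hence the least primitive root of 419 is 2.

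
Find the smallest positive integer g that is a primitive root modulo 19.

2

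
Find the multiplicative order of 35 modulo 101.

Since 35 ∈ (Z/101Z)^×, its order divides φ(101) = 101 − 1 = 100 = 2^2 · 5^2.
Divisors of 100: 1, 2, 4, 5, 10, 20, 25, 50, 100.
Check 35^d mod 101 for each divisor in increasing order:
35^1 ≡ 35 (mod 101)
35^2 ≡ 13 (mod 101)
35^4 ≡ 68 (mod 101)
35^5 ≡ 57 (mod 101)
35^10 ≡ 17 (mod 101)
35^20 ≡ 87 (mod 101)
35^25 ≡ 10 (mod 101)
35^50 ≡ 100 (mod 101)
35^100 ≡ 1 (mod 101) ✓
Hence ord(35) = 100.

100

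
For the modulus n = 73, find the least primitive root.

φ(73) = 73 − 1 = 72 = 2^3 · 3^2.
g is a primitive root iff g^(72/q) ≢ 1 (mod 73) for each prime q ∈ {2, 3}.
g = 2: 2^36 ≡ 1 — hits 1, so not a primitive root.
g = 3: 3^36 ≡ 1 — hits 1, so not a primitive root.
g = 4: 4^36 ≡ 1 — hits 1, so not a primitive root.
g = 5: 5^36 ≡ 72; 5^24 ≡ 8 — none is 1, so 5 is a primitive root.
Hence the least primitive root of 73 is 5.

5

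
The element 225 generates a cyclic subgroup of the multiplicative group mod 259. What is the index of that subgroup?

By Lagrange's theorem, ord_259(225) divides φ(259) = φ(7·37) = (7−1)·(37−1) = 6·36 = 216 = 2^3 · 3^3.
Divisors of 216: 1, 2, 3, 4, 6, 8, 9, 12, 18, 24, 27, 36, 54, 72, 108, 216.
Evaluate successive powers at the divisors of 216:
225^1 ≡ 225 (mod 259)
225^2 ≡ 120 (mod 259)
225^3 ≡ 64 (mod 259)
225^4 ≡ 155 (mod 259)
225^6 ≡ 211 (mod 259)
225^8 ≡ 197 (mod 259)
225^9 ≡ 36 (mod 259)
225^12 ≡ 232 (mod 259)
225^18 ≡ 1 (mod 259) ✓
So ord_259(225) = 18, hence |⟨225⟩| = 18.
Index = |(Z/259Z)^×| / |⟨225⟩| = 216 / 18 = 12.

12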